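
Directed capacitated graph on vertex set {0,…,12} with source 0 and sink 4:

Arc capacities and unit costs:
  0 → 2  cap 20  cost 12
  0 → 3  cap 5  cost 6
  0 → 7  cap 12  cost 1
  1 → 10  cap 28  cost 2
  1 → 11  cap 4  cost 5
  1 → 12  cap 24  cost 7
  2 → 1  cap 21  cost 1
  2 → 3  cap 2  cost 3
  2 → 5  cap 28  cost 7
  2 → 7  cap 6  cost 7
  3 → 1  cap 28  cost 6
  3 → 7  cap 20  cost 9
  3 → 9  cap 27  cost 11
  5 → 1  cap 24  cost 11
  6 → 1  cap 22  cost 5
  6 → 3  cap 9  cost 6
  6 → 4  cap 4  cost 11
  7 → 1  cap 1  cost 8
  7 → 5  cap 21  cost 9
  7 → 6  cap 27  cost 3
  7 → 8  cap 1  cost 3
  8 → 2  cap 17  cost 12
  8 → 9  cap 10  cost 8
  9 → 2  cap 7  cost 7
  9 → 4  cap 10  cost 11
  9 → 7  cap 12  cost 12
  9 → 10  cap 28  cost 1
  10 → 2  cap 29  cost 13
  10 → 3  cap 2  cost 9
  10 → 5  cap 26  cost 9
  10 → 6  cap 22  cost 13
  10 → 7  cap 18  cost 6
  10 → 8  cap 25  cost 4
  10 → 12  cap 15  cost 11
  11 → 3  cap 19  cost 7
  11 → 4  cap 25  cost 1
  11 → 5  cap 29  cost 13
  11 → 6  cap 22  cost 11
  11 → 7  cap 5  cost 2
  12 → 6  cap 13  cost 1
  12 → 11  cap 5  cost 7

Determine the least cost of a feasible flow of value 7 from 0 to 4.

shortest-cost path #1: 0→7→6→4 push 4 @ unit cost 15 (adds 60)
shortest-cost path #2: 0→7→1→11→4 push 1 @ unit cost 15 (adds 15)
shortest-cost path #3: 0→7→6→1→11→4 push 2 @ unit cost 15 (adds 30)
total cost = 105

Minimum cost for 7 units: 105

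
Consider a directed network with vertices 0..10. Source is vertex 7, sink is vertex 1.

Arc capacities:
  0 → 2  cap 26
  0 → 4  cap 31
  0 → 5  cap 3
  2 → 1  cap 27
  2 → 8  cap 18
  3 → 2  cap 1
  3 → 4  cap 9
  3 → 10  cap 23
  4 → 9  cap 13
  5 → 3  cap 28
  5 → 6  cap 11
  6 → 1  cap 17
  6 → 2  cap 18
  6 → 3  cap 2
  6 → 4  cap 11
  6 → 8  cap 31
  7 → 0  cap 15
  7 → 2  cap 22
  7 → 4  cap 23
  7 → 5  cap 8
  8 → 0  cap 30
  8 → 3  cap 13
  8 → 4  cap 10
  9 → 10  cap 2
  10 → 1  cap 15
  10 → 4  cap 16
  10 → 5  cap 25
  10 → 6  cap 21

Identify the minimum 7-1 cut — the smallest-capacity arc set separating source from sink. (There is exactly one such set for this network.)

Min-cut arcs: {(7,0), (7,2), (7,5), (9,10)} (total capacity 47)

augment #1: 7→2→1 push 22
augment #2: 7→0→2→1 push 5
augment #3: 7→5→6→1 push 8
augment #4: 7→0→5→6→1 push 3
augment #5: 7→4→9→10→1 push 2
augment #6: 7→0→2→8→3→10→1 push 7
max flow = 47; residual-reachable set from 7 gives S-side
cut edges (S→T): {(7,0), (7,2), (7,5), (9,10)} total cap 47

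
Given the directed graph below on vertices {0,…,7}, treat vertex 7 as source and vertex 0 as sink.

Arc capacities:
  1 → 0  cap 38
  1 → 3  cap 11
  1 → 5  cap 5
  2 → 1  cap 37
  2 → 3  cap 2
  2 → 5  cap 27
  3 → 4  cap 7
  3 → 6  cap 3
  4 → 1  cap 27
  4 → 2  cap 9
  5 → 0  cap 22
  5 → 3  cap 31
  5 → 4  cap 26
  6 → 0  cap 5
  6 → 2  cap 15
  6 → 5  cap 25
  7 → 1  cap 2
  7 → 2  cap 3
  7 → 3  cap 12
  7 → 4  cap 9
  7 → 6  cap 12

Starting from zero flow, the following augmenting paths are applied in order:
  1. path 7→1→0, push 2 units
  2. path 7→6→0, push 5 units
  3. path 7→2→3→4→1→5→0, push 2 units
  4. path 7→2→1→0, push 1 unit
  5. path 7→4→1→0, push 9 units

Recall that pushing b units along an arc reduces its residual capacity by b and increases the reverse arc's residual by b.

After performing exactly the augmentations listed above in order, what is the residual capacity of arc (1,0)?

after path 1 (7→1→0, push 2): res(1,0)=36
after path 2 (7→6→0, push 5): res(1,0)=36
after path 3 (7→2→3→4→1→5→0, push 2): res(1,0)=36
after path 4 (7→2→1→0, push 1): res(1,0)=35
after path 5 (7→4→1→0, push 9): res(1,0)=26

Residual capacity of (1,0): 26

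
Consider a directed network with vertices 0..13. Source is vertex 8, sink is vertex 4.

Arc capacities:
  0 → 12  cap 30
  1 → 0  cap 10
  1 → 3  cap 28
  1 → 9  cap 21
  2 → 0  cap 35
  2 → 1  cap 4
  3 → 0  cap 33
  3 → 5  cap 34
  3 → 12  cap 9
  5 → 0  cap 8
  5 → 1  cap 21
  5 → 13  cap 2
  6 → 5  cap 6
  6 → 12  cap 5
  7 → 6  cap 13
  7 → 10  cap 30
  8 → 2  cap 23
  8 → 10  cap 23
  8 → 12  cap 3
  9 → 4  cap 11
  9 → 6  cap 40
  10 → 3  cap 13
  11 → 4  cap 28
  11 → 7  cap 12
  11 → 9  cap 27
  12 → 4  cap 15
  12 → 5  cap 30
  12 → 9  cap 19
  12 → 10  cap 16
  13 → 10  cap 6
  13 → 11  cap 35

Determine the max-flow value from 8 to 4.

Maximum flow value: 28

augment #1: 8→12→4 bottleneck 3, total now 3
augment #2: 8→2→0→12→4 bottleneck 12, total now 15
augment #3: 8→2→1→9→4 bottleneck 4, total now 19
augment #4: 8→2→0→12→9→4 bottleneck 7, total now 26
augment #5: 8→10→3→5→13→11→4 bottleneck 2, total now 28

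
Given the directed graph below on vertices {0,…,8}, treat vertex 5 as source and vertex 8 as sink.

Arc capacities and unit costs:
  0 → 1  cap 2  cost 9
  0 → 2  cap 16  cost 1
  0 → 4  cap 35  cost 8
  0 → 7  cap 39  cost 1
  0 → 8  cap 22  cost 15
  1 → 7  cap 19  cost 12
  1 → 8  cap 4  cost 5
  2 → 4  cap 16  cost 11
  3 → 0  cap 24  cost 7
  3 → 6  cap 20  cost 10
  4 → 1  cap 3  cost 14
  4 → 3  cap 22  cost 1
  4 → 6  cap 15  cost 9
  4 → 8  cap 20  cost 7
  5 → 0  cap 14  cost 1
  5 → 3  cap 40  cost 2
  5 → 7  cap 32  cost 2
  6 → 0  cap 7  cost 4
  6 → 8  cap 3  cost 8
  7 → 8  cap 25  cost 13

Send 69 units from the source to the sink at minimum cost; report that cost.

shortest-cost path #1: 5→7→8 push 25 @ unit cost 15 (adds 375)
shortest-cost path #2: 5→0→1→8 push 2 @ unit cost 15 (adds 30)
shortest-cost path #3: 5→0→8 push 12 @ unit cost 16 (adds 192)
shortest-cost path #4: 5→3→6→8 push 3 @ unit cost 20 (adds 60)
shortest-cost path #5: 5→3→0→8 push 10 @ unit cost 24 (adds 240)
shortest-cost path #6: 5→3→0→4→8 push 14 @ unit cost 24 (adds 336)
shortest-cost path #7: 5→3→6→0→4→8 push 3 @ unit cost 31 (adds 93)
total cost = 1326

Minimum cost for 69 units: 1326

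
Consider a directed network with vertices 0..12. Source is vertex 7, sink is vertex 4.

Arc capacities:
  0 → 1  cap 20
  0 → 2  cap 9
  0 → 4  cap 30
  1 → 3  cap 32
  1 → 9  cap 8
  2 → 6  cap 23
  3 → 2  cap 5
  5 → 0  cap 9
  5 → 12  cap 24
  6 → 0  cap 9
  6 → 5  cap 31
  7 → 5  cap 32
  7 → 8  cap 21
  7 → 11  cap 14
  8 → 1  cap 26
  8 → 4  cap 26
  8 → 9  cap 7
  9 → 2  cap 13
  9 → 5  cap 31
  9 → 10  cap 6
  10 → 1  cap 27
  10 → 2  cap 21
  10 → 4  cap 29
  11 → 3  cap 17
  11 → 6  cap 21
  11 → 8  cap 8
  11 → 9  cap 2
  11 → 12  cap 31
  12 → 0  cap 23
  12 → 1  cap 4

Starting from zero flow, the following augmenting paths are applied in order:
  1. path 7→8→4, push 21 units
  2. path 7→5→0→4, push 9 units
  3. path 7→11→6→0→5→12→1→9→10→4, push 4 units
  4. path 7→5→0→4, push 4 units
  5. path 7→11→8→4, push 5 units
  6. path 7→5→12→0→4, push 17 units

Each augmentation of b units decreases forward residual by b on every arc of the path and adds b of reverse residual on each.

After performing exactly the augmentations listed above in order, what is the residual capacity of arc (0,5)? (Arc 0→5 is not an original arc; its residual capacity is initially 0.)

after path 1 (7→8→4, push 21): res(0,5)=0
after path 2 (7→5→0→4, push 9): res(0,5)=9
after path 3 (7→11→6→0→5→12→1→9→10→4, push 4): res(0,5)=5
after path 4 (7→5→0→4, push 4): res(0,5)=9
after path 5 (7→11→8→4, push 5): res(0,5)=9
after path 6 (7→5→12→0→4, push 17): res(0,5)=9

Residual capacity of (0,5): 9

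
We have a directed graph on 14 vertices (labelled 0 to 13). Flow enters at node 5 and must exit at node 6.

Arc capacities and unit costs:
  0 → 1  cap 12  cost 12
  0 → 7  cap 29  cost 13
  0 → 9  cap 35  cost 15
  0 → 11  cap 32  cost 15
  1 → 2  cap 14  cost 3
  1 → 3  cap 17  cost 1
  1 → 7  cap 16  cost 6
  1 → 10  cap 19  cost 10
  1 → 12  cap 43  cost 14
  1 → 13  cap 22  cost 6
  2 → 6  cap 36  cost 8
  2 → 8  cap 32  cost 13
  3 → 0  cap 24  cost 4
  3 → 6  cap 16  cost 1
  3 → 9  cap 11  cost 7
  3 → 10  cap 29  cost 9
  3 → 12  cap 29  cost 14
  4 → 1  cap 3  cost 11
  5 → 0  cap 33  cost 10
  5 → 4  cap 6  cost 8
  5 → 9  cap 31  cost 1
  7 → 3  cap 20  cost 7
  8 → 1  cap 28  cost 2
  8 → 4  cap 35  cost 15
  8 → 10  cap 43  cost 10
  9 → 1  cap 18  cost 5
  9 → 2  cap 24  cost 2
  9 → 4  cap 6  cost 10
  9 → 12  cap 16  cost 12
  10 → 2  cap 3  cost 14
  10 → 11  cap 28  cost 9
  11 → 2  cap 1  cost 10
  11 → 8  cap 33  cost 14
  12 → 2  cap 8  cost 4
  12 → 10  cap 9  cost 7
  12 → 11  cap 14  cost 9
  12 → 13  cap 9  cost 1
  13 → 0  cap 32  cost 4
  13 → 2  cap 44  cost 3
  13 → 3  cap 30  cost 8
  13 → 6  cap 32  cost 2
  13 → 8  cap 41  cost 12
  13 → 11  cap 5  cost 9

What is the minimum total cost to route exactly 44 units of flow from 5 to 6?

Minimum cost for 44 units: 647

shortest-cost path #1: 5→9→1→3→6 push 16 @ unit cost 8 (adds 128)
shortest-cost path #2: 5→9→2→6 push 15 @ unit cost 11 (adds 165)
shortest-cost path #3: 5→4→1→9→2→6 push 3 @ unit cost 24 (adds 72)
shortest-cost path #4: 5→0→1→9→2→6 push 6 @ unit cost 27 (adds 162)
shortest-cost path #5: 5→0→1→13→6 push 4 @ unit cost 30 (adds 120)
total cost = 647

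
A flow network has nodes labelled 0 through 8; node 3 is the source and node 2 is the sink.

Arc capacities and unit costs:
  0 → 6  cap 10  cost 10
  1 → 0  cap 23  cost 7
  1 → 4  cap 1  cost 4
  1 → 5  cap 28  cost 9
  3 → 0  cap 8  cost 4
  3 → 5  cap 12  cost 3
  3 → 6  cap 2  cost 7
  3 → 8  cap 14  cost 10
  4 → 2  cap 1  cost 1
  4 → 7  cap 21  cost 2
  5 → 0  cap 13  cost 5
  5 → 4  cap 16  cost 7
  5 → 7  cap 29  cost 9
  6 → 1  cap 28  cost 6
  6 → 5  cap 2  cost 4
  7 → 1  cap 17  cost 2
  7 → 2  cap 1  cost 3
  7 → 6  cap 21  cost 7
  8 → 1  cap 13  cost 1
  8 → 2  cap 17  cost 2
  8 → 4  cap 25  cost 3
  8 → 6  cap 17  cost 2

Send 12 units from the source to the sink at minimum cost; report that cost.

Minimum cost for 12 units: 143

shortest-cost path #1: 3→5→4→2 push 1 @ unit cost 11 (adds 11)
shortest-cost path #2: 3→8→2 push 11 @ unit cost 12 (adds 132)
total cost = 143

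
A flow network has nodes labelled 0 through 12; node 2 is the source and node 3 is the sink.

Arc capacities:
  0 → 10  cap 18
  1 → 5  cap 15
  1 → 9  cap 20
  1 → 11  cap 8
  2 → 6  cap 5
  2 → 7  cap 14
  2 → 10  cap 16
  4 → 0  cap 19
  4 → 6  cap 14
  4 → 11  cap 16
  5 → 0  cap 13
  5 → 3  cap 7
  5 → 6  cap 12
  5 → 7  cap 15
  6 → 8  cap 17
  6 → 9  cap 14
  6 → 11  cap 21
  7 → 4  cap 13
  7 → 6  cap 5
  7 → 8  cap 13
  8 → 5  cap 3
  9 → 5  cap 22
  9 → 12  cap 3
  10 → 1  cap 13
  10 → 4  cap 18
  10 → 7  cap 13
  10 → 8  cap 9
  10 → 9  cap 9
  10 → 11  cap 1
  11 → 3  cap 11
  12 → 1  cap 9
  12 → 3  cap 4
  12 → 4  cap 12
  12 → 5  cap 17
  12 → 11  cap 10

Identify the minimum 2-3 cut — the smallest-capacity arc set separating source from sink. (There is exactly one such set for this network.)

augment #1: 2→6→11→3 push 5
augment #2: 2→10→11→3 push 1
augment #3: 2→7→4→11→3 push 5
augment #4: 2→7→8→5→3 push 3
augment #5: 2→10→1→5→3 push 4
augment #6: 2→10→9→12→3 push 3
max flow = 21; residual-reachable set from 2 gives S-side
cut edges (S→T): {(5,3), (9,12), (11,3)} total cap 21

Min-cut arcs: {(5,3), (9,12), (11,3)} (total capacity 21)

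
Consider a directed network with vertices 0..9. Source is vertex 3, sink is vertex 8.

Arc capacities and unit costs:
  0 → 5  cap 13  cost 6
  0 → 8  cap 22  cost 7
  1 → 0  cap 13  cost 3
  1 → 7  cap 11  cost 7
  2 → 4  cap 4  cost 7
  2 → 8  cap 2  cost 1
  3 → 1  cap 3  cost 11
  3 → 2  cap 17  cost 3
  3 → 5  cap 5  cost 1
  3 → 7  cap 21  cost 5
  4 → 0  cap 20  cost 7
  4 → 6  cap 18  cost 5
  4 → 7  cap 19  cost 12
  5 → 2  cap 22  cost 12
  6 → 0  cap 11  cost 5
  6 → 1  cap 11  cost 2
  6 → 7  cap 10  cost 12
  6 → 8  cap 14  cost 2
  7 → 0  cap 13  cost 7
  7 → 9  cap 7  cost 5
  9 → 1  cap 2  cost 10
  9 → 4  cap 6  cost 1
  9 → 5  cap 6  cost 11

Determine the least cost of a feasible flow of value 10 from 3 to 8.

shortest-cost path #1: 3→2→8 push 2 @ unit cost 4 (adds 8)
shortest-cost path #2: 3→2→4→6→8 push 4 @ unit cost 17 (adds 68)
shortest-cost path #3: 3→7→9→4→6→8 push 4 @ unit cost 18 (adds 72)
total cost = 148

Minimum cost for 10 units: 148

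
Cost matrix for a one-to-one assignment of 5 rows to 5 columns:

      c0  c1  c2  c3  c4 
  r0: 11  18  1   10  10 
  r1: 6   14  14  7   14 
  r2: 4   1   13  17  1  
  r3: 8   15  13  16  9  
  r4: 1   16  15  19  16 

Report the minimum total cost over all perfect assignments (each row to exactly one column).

optimal assignment: row0→col2 (cost 1), row1→col3 (cost 7), row2→col1 (cost 1), row3→col4 (cost 9), row4→col0 (cost 1)
total = 1 + 7 + 1 + 9 + 1 = 19

Minimum assignment cost: 19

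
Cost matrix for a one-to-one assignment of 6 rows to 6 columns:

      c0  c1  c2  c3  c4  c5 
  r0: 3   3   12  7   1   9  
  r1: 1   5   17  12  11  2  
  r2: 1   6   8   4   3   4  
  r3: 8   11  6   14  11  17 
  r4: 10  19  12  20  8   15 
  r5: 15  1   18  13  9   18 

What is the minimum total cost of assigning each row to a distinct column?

Minimum assignment cost: 24

one of 2 optimal assignments: row0→col0 (cost 3), row1→col5 (cost 2), row2→col3 (cost 4), row3→col2 (cost 6), row4→col4 (cost 8), row5→col1 (cost 1)
total = 3 + 2 + 4 + 6 + 8 + 1 = 24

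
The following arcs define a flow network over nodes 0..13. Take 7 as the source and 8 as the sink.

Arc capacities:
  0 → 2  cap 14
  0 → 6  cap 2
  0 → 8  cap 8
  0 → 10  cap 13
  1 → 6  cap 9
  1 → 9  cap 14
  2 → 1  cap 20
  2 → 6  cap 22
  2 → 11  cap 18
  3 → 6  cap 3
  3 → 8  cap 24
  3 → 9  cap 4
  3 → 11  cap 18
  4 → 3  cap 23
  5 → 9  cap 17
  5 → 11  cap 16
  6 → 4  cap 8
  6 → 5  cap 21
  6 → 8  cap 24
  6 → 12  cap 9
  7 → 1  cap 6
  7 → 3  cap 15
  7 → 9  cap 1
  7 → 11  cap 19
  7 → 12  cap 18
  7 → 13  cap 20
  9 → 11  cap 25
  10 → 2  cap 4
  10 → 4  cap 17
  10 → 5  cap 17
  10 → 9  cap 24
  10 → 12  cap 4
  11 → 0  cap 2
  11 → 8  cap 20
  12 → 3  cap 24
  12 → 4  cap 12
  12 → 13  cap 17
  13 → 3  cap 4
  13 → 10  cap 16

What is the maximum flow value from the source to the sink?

augment #1: 7→3→8 bottleneck 15, total now 15
augment #2: 7→11→8 bottleneck 19, total now 34
augment #3: 7→1→6→8 bottleneck 6, total now 40
augment #4: 7→9→11→8 bottleneck 1, total now 41
augment #5: 7→12→3→8 bottleneck 9, total now 50
augment #6: 7→12→3→6→8 bottleneck 3, total now 53
augment #7: 7→12→3→11→0→8 bottleneck 2, total now 55
augment #8: 7→13→10→2→6→8 bottleneck 4, total now 59

Maximum flow value: 59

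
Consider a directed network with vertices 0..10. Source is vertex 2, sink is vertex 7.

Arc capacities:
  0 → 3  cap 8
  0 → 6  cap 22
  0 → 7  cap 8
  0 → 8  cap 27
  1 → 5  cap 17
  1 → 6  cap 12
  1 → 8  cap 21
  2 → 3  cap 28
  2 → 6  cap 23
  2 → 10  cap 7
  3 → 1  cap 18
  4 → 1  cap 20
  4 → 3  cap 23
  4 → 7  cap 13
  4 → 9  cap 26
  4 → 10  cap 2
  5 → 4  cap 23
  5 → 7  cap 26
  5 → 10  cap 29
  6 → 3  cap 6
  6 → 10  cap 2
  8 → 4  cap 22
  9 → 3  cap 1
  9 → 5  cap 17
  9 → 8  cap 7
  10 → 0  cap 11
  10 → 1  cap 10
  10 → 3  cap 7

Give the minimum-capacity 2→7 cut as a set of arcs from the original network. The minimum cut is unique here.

augment #1: 2→10→0→7 push 7
augment #2: 2→3→1→5→7 push 17
augment #3: 2→6→10→0→7 push 1
augment #4: 2→3→1→8→4→7 push 1
augment #5: 2→6→10→0→8→4→7 push 1
max flow = 27; residual-reachable set from 2 gives S-side
cut edges (S→T): {(2,10), (3,1), (6,10)} total cap 27

Min-cut arcs: {(2,10), (3,1), (6,10)} (total capacity 27)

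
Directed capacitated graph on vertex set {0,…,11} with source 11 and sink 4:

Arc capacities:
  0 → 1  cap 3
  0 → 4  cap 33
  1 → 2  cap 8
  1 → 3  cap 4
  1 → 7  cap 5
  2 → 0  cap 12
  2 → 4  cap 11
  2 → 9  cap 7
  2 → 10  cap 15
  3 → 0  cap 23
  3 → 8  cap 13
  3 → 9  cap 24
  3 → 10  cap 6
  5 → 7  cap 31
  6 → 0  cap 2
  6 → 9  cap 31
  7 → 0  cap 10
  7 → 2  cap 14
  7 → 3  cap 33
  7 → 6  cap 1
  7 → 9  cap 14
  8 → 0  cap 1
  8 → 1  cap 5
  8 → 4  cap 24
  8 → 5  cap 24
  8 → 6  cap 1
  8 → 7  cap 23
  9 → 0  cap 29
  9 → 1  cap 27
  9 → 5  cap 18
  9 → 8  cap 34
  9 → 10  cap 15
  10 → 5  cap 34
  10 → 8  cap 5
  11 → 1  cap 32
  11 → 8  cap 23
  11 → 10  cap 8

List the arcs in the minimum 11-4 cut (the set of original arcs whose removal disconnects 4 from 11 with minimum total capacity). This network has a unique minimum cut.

augment #1: 11→8→4 push 23
augment #2: 11→1→2→4 push 8
augment #3: 11→10→8→4 push 1
augment #4: 11→1→3→0→4 push 4
augment #5: 11→1→7→0→4 push 5
augment #6: 11→10→8→0→4 push 1
augment #7: 11→10→5→7→0→4 push 5
augment #8: 11→10→5→7→2→4 push 1
max flow = 48; residual-reachable set from 11 gives S-side
cut edges (S→T): {(1,2), (1,3), (1,7), (11,8), (11,10)} total cap 48

Min-cut arcs: {(1,2), (1,3), (1,7), (11,8), (11,10)} (total capacity 48)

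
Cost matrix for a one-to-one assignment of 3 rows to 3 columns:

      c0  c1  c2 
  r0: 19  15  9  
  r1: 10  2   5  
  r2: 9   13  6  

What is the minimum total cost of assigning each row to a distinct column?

Minimum assignment cost: 20

optimal assignment: row0→col2 (cost 9), row1→col1 (cost 2), row2→col0 (cost 9)
total = 9 + 2 + 9 = 20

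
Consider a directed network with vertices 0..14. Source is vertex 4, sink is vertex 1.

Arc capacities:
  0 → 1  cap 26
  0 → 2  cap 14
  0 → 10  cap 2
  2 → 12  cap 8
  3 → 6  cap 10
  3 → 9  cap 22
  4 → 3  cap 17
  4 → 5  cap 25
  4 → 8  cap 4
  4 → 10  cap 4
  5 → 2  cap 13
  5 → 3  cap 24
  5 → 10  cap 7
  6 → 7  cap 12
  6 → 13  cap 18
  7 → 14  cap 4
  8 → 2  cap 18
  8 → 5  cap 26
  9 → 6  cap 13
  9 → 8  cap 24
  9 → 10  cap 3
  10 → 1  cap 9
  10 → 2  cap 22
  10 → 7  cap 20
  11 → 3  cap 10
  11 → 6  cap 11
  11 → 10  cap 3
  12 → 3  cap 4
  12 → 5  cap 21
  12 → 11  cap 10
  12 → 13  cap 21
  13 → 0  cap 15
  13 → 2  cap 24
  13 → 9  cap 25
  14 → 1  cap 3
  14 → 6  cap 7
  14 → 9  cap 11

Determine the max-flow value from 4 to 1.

augment #1: 4→10→1 bottleneck 4, total now 4
augment #2: 4→5→10→1 bottleneck 5, total now 9
augment #3: 4→3→6→7→14→1 bottleneck 3, total now 12
augment #4: 4→3→6→13→0→1 bottleneck 7, total now 19
augment #5: 4→3→9→6→13→0→1 bottleneck 7, total now 26
augment #6: 4→5→2→12→13→0→1 bottleneck 1, total now 27

Maximum flow value: 27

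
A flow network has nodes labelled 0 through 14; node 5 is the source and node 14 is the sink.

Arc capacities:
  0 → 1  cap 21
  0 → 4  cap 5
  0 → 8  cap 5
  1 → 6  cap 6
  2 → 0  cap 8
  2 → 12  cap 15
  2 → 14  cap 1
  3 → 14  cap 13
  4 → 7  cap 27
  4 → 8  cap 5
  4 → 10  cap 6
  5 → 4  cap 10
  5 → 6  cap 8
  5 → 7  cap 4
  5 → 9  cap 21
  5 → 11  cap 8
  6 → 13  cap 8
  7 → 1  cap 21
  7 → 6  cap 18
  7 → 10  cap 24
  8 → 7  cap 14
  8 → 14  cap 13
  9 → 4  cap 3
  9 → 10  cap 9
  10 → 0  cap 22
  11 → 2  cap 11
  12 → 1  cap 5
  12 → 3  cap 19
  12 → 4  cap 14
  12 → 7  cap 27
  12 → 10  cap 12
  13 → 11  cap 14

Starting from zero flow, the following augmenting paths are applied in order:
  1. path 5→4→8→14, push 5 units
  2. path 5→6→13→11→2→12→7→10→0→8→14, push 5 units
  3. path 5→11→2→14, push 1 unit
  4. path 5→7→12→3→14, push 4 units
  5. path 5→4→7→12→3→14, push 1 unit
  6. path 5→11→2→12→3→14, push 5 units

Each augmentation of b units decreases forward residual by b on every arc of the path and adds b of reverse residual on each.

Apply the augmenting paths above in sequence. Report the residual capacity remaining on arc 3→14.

Residual capacity of (3,14): 3

after path 1 (5→4→8→14, push 5): res(3,14)=13
after path 2 (5→6→13→11→2→12→7→10→0→8→14, push 5): res(3,14)=13
after path 3 (5→11→2→14, push 1): res(3,14)=13
after path 4 (5→7→12→3→14, push 4): res(3,14)=9
after path 5 (5→4→7→12→3→14, push 1): res(3,14)=8
after path 6 (5→11→2→12→3→14, push 5): res(3,14)=3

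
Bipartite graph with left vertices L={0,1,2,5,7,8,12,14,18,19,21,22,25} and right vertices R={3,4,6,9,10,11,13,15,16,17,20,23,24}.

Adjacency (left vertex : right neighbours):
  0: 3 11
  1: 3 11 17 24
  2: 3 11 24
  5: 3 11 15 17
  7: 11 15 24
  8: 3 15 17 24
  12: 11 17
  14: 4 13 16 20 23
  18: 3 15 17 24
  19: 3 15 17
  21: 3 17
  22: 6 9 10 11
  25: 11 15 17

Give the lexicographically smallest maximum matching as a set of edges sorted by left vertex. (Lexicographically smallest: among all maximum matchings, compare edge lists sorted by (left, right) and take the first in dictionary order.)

|M| = 7 (so the lex-smallest maximum matching has 7 edges)
process left vertices in ascending order; for each, take the smallest-labelled available neighbour that still permits 7 edges overall, or leave it unmatched if none does
lex-smallest matching: {0-3, 1-11, 2-24, 5-15, 8-17, 14-4, 22-6}

Lex-smallest maximum matching: {(0,3), (1,11), (2,24), (5,15), (8,17), (14,4), (22,6)}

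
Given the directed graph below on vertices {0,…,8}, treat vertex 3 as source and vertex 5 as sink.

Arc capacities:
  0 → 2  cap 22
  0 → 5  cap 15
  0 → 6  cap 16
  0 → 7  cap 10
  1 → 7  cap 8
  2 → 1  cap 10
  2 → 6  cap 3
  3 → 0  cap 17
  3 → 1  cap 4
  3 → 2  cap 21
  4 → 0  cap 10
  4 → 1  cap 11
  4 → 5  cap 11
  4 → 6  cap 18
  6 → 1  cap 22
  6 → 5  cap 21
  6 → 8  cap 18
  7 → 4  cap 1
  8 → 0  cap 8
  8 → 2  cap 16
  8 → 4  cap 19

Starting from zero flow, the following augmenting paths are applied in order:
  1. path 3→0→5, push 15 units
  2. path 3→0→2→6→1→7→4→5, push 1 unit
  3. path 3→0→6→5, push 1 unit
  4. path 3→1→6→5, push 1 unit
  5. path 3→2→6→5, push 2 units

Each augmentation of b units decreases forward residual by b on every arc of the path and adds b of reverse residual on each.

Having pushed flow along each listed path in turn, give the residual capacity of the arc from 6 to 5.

Residual capacity of (6,5): 17

after path 1 (3→0→5, push 15): res(6,5)=21
after path 2 (3→0→2→6→1→7→4→5, push 1): res(6,5)=21
after path 3 (3→0→6→5, push 1): res(6,5)=20
after path 4 (3→1→6→5, push 1): res(6,5)=19
after path 5 (3→2→6→5, push 2): res(6,5)=17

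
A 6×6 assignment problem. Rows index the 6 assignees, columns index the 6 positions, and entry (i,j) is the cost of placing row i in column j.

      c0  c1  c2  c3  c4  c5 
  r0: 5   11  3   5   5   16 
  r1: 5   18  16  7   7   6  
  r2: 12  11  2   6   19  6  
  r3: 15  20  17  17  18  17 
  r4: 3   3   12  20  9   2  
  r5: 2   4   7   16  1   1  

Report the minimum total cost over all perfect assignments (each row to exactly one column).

optimal assignment: row0→col3 (cost 5), row1→col5 (cost 6), row2→col2 (cost 2), row3→col0 (cost 15), row4→col1 (cost 3), row5→col4 (cost 1)
total = 5 + 6 + 2 + 15 + 3 + 1 = 32

Minimum assignment cost: 32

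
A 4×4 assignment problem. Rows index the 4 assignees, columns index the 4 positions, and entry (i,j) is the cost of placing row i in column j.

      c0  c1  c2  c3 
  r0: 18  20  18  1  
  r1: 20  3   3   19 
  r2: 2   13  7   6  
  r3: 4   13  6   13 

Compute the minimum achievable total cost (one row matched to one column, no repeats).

Minimum assignment cost: 12

optimal assignment: row0→col3 (cost 1), row1→col1 (cost 3), row2→col0 (cost 2), row3→col2 (cost 6)
total = 1 + 3 + 2 + 6 = 12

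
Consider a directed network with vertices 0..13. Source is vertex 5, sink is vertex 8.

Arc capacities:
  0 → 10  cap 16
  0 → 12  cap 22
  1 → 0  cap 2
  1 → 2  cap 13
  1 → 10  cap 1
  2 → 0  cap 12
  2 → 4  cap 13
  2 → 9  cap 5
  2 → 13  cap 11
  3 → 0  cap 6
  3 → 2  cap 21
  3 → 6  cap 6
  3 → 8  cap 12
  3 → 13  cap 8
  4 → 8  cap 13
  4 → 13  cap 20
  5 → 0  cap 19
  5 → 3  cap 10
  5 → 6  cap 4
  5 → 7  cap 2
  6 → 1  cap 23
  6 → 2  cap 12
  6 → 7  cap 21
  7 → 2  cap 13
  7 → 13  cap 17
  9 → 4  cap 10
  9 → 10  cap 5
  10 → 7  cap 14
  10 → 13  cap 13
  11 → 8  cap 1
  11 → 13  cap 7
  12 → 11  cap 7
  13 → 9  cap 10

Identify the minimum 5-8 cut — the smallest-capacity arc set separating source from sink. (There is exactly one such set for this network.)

augment #1: 5→3→8 push 10
augment #2: 5→0→12→11→8 push 1
augment #3: 5→6→2→4→8 push 4
augment #4: 5→7→2→4→8 push 2
augment #5: 5→0→10→7→2→4→8 push 7
max flow = 24; residual-reachable set from 5 gives S-side
cut edges (S→T): {(4,8), (5,3), (11,8)} total cap 24

Min-cut arcs: {(4,8), (5,3), (11,8)} (total capacity 24)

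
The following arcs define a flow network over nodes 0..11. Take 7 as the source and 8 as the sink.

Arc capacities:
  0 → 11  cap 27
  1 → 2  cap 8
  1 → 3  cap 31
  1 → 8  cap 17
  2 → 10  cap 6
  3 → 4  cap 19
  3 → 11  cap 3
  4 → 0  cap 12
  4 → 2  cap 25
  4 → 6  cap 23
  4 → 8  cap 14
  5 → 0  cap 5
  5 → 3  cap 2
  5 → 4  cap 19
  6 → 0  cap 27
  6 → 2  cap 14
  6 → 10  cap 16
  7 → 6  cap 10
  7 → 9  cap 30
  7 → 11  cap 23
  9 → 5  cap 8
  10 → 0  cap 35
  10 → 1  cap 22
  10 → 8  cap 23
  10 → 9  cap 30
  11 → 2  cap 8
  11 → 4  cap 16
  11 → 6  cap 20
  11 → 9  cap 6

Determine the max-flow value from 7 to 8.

augment #1: 7→6→10→8 bottleneck 10, total now 10
augment #2: 7→11→4→8 bottleneck 14, total now 24
augment #3: 7→11→2→10→8 bottleneck 6, total now 30
augment #4: 7→11→6→10→8 bottleneck 3, total now 33
augment #5: 7→9→5→4→6→10→8 bottleneck 3, total now 36

Maximum flow value: 36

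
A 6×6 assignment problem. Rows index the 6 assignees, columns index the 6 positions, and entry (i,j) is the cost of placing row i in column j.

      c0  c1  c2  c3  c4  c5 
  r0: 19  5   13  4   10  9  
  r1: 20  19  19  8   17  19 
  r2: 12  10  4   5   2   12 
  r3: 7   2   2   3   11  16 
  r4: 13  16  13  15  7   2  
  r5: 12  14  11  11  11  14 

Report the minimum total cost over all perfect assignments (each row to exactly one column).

Minimum assignment cost: 31

optimal assignment: row0→col1 (cost 5), row1→col3 (cost 8), row2→col4 (cost 2), row3→col2 (cost 2), row4→col5 (cost 2), row5→col0 (cost 12)
total = 5 + 8 + 2 + 2 + 2 + 12 = 31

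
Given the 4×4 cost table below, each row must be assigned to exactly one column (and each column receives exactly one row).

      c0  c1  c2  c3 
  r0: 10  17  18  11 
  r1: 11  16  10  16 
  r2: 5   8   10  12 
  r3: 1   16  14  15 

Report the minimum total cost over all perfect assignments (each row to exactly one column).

Minimum assignment cost: 30

optimal assignment: row0→col3 (cost 11), row1→col2 (cost 10), row2→col1 (cost 8), row3→col0 (cost 1)
total = 11 + 10 + 8 + 1 = 30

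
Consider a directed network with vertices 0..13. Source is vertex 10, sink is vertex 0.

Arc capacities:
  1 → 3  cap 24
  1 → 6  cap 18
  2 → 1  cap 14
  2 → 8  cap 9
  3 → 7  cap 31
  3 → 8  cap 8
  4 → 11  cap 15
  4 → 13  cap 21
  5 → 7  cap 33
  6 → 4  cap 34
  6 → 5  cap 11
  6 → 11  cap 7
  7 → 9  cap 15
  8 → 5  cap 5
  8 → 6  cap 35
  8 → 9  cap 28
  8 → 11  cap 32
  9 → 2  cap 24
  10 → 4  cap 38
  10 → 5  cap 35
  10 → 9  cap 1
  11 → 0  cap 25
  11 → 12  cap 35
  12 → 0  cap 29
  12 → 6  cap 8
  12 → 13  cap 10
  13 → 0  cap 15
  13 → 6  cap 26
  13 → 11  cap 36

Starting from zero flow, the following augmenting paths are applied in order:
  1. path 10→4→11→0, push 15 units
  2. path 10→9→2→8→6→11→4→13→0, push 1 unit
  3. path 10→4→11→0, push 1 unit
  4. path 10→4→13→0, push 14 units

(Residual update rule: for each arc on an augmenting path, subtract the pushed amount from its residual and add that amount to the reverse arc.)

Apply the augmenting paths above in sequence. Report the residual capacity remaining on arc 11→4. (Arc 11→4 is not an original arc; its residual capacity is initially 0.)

Residual capacity of (11,4): 15

after path 1 (10→4→11→0, push 15): res(11,4)=15
after path 2 (10→9→2→8→6→11→4→13→0, push 1): res(11,4)=14
after path 3 (10→4→11→0, push 1): res(11,4)=15
after path 4 (10→4→13→0, push 14): res(11,4)=15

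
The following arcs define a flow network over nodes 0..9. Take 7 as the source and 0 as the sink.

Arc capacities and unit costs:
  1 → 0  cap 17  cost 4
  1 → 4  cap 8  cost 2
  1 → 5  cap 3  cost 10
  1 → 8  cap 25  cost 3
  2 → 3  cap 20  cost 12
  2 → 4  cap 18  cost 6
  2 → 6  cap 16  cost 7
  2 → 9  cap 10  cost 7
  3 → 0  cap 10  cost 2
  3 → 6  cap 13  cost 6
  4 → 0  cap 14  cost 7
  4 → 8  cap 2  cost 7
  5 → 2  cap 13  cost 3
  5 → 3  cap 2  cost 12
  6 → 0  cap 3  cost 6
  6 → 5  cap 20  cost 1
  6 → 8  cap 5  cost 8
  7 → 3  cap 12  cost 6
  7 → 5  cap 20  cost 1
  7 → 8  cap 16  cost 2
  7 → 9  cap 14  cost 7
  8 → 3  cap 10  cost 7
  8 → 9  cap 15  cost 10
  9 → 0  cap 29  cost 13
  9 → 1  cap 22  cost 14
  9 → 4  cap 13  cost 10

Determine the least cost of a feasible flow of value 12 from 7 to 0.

shortest-cost path #1: 7→3→0 push 10 @ unit cost 8 (adds 80)
shortest-cost path #2: 7→5→2→4→0 push 2 @ unit cost 17 (adds 34)
total cost = 114

Minimum cost for 12 units: 114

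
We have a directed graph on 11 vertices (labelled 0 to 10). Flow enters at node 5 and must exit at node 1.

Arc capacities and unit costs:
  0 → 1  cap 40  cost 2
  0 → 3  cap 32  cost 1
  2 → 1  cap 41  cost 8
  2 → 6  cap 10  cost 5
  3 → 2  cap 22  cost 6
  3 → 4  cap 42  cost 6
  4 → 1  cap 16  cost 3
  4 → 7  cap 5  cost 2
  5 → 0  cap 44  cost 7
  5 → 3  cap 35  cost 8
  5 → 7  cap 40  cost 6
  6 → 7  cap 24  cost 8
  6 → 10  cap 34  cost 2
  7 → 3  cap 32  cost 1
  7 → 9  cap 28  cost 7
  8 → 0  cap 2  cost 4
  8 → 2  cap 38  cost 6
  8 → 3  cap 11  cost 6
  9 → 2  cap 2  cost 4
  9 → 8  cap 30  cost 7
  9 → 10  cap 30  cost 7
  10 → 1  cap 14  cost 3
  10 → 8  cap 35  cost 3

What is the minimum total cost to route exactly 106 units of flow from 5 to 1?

Minimum cost for 106 units: 1884

shortest-cost path #1: 5→0→1 push 40 @ unit cost 9 (adds 360)
shortest-cost path #2: 5→7→3→4→1 push 16 @ unit cost 16 (adds 256)
shortest-cost path #3: 5→7→3→2→1 push 16 @ unit cost 21 (adds 336)
shortest-cost path #4: 5→3→2→1 push 6 @ unit cost 22 (adds 132)
shortest-cost path #5: 5→7→9→10→1 push 8 @ unit cost 23 (adds 184)
shortest-cost path #6: 5→3→7→9→10→1 push 6 @ unit cost 24 (adds 144)
shortest-cost path #7: 5→3→7→9→2→1 push 2 @ unit cost 26 (adds 52)
shortest-cost path #8: 5→3→7→9→8→2→1 push 12 @ unit cost 35 (adds 420)
total cost = 1884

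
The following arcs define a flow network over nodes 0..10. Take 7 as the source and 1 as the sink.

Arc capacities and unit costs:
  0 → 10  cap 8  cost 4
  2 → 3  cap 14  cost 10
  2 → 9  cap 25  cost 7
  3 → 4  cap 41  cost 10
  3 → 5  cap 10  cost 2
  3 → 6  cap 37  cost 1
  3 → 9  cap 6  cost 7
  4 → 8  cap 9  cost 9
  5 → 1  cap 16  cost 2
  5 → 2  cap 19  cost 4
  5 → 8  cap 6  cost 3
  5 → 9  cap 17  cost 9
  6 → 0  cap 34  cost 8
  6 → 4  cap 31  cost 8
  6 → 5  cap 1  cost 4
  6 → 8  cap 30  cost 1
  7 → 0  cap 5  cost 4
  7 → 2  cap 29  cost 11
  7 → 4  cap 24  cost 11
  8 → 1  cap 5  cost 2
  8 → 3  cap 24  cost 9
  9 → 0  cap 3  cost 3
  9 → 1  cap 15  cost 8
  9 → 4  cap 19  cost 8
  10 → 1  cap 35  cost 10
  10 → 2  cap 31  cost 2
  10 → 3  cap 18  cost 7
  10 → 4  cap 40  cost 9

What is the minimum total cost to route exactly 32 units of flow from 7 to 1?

Minimum cost for 32 units: 762

shortest-cost path #1: 7→0→10→1 push 5 @ unit cost 18 (adds 90)
shortest-cost path #2: 7→4→8→1 push 5 @ unit cost 22 (adds 110)
shortest-cost path #3: 7→2→3→5→1 push 10 @ unit cost 25 (adds 250)
shortest-cost path #4: 7→2→9→1 push 12 @ unit cost 26 (adds 312)
total cost = 762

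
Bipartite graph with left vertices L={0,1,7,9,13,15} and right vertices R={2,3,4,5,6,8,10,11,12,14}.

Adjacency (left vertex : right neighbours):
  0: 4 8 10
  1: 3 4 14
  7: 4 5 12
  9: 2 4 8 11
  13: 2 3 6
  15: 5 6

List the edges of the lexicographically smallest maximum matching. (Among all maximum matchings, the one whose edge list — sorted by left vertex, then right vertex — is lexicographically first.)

|M| = 6 (so the lex-smallest maximum matching has 6 edges)
process left vertices in ascending order; for each, take the smallest-labelled available neighbour that still permits 6 edges overall, or leave it unmatched if none does
lex-smallest matching: {0-4, 1-3, 7-5, 9-8, 13-2, 15-6}

Lex-smallest maximum matching: {(0,4), (1,3), (7,5), (9,8), (13,2), (15,6)}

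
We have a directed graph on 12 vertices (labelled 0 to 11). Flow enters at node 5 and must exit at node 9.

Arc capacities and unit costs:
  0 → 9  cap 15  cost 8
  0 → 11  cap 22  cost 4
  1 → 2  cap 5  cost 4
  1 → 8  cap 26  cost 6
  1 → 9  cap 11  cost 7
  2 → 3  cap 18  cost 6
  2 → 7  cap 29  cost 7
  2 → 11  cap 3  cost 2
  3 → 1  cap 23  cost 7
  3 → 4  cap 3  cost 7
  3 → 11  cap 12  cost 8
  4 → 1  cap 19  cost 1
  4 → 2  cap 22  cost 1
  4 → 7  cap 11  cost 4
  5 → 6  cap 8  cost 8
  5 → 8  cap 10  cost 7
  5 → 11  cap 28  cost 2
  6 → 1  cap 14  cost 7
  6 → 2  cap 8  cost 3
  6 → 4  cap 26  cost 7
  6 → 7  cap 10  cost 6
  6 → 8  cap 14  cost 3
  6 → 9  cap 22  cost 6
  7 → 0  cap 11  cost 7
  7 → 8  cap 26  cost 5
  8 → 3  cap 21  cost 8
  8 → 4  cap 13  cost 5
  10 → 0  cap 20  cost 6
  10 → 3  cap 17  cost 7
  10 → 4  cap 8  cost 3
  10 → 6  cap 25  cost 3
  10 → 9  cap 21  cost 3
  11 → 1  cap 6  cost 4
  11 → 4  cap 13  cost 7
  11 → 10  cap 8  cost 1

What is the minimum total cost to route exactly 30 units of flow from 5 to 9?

shortest-cost path #1: 5→11→10→9 push 8 @ unit cost 6 (adds 48)
shortest-cost path #2: 5→11→1→9 push 6 @ unit cost 13 (adds 78)
shortest-cost path #3: 5→6→9 push 8 @ unit cost 14 (adds 112)
shortest-cost path #4: 5→11→4→1→9 push 5 @ unit cost 17 (adds 85)
shortest-cost path #5: 5→11→4→7→0→9 push 3 @ unit cost 28 (adds 84)
total cost = 407

Minimum cost for 30 units: 407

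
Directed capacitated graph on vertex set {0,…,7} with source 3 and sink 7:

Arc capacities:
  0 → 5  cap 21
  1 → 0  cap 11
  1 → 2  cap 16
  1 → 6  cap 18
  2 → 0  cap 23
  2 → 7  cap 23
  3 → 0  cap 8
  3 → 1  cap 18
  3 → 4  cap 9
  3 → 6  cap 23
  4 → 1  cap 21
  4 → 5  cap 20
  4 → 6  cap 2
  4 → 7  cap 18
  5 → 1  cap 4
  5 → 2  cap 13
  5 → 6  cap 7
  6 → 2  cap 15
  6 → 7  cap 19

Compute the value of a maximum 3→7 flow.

Maximum flow value: 51

augment #1: 3→4→7 bottleneck 9, total now 9
augment #2: 3→6→7 bottleneck 19, total now 28
augment #3: 3→1→2→7 bottleneck 16, total now 44
augment #4: 3→6→2→7 bottleneck 4, total now 48
augment #5: 3→0→5→2→7 bottleneck 3, total now 51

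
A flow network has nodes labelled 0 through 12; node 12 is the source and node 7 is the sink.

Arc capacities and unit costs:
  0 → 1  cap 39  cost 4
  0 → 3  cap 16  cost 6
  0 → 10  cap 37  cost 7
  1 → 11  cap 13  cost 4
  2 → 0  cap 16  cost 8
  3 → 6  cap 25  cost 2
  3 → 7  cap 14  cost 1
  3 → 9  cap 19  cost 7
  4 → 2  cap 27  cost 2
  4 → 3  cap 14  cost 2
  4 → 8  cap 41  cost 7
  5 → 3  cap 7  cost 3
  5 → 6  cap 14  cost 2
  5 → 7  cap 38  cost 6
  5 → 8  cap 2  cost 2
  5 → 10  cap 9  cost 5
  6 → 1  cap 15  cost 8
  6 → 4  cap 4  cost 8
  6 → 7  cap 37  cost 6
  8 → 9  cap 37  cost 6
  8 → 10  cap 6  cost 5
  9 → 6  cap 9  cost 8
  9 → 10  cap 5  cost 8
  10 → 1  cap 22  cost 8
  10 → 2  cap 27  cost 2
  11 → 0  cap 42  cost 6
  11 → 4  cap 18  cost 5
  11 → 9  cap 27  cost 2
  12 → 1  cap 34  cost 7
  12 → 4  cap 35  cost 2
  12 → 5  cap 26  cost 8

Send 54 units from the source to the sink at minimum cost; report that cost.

shortest-cost path #1: 12→4→3→7 push 14 @ unit cost 5 (adds 70)
shortest-cost path #2: 12→5→7 push 26 @ unit cost 14 (adds 364)
shortest-cost path #3: 12→4→2→0→3→6→7 push 14 @ unit cost 26 (adds 364)
total cost = 798

Minimum cost for 54 units: 798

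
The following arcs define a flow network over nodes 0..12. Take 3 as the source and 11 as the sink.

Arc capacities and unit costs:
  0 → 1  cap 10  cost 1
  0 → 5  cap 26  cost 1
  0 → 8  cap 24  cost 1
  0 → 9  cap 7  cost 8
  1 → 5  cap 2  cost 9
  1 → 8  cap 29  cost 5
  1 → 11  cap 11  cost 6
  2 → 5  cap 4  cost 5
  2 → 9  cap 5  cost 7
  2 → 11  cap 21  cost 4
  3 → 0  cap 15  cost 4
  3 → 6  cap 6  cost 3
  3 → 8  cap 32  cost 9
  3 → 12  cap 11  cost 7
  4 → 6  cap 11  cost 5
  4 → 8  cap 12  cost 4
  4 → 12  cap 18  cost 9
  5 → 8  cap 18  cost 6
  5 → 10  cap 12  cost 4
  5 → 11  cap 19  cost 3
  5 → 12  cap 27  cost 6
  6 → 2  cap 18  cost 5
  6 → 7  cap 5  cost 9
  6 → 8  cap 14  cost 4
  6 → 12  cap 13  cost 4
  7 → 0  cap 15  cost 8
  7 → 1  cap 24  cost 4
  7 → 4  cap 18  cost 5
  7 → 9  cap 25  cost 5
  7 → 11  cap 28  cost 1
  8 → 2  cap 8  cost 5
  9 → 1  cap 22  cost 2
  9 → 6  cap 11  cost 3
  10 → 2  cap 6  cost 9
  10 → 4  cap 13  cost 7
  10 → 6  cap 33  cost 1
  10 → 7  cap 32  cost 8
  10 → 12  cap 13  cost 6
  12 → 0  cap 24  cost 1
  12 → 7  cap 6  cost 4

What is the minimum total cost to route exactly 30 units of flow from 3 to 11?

shortest-cost path #1: 3→0→5→11 push 15 @ unit cost 8 (adds 120)
shortest-cost path #2: 3→6→2→11 push 6 @ unit cost 12 (adds 72)
shortest-cost path #3: 3→12→0→5→11 push 4 @ unit cost 12 (adds 48)
shortest-cost path #4: 3→12→7→11 push 5 @ unit cost 12 (adds 60)
total cost = 300

Minimum cost for 30 units: 300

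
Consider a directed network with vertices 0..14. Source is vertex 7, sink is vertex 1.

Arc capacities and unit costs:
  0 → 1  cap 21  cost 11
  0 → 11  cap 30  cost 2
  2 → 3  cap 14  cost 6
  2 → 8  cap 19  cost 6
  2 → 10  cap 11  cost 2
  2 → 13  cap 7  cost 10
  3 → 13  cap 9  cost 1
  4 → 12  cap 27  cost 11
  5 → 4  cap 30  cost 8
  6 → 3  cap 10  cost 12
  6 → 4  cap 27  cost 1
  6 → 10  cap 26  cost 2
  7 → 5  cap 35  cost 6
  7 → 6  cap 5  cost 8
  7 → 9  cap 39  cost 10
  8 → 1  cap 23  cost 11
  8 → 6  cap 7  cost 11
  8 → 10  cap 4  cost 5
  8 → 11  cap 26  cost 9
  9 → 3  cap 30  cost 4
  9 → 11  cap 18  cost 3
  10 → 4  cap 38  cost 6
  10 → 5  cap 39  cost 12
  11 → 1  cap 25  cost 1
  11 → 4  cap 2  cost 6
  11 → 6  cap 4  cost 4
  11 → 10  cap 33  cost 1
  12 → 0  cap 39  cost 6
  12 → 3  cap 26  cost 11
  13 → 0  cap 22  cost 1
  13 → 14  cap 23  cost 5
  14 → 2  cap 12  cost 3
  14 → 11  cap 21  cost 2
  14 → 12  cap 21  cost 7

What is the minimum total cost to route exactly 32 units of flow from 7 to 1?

Minimum cost for 32 units: 624

shortest-cost path #1: 7→9→11→1 push 18 @ unit cost 14 (adds 252)
shortest-cost path #2: 7→9→3→13→0→11→1 push 7 @ unit cost 19 (adds 133)
shortest-cost path #3: 7→9→3→13→0→1 push 2 @ unit cost 27 (adds 54)
shortest-cost path #4: 7→6→4→12→0→1 push 5 @ unit cost 37 (adds 185)
total cost = 624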